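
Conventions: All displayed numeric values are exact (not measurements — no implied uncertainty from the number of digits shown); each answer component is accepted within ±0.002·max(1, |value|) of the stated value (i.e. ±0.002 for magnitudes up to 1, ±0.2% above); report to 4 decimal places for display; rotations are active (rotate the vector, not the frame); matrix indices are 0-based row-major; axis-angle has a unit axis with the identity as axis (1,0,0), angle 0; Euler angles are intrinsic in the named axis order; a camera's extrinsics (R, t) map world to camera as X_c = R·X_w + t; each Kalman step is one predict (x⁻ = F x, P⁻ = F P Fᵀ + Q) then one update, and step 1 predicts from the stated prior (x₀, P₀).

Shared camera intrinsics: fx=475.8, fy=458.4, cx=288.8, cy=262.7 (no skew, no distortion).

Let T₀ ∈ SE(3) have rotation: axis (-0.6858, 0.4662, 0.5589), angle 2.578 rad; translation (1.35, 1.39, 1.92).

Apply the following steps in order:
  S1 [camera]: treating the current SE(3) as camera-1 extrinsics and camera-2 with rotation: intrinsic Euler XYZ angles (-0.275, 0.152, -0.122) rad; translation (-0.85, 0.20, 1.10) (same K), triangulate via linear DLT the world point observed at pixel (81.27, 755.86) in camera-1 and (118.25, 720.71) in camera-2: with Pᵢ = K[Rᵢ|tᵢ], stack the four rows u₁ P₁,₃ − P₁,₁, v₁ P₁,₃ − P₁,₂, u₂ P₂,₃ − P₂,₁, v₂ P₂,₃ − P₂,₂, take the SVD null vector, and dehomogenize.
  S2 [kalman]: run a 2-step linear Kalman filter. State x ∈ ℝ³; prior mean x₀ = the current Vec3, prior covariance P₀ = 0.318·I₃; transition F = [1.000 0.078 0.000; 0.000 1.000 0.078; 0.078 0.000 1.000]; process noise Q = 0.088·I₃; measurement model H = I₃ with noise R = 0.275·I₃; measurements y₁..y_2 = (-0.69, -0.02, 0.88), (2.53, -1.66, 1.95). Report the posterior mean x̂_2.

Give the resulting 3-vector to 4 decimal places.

after S1 (triangulate): (-0.4351, 1.6470, 1.6991)
after S2 (kf_track): (0.9149, -0.3246, 1.5280)

result = (0.9149, -0.3246, 1.5280)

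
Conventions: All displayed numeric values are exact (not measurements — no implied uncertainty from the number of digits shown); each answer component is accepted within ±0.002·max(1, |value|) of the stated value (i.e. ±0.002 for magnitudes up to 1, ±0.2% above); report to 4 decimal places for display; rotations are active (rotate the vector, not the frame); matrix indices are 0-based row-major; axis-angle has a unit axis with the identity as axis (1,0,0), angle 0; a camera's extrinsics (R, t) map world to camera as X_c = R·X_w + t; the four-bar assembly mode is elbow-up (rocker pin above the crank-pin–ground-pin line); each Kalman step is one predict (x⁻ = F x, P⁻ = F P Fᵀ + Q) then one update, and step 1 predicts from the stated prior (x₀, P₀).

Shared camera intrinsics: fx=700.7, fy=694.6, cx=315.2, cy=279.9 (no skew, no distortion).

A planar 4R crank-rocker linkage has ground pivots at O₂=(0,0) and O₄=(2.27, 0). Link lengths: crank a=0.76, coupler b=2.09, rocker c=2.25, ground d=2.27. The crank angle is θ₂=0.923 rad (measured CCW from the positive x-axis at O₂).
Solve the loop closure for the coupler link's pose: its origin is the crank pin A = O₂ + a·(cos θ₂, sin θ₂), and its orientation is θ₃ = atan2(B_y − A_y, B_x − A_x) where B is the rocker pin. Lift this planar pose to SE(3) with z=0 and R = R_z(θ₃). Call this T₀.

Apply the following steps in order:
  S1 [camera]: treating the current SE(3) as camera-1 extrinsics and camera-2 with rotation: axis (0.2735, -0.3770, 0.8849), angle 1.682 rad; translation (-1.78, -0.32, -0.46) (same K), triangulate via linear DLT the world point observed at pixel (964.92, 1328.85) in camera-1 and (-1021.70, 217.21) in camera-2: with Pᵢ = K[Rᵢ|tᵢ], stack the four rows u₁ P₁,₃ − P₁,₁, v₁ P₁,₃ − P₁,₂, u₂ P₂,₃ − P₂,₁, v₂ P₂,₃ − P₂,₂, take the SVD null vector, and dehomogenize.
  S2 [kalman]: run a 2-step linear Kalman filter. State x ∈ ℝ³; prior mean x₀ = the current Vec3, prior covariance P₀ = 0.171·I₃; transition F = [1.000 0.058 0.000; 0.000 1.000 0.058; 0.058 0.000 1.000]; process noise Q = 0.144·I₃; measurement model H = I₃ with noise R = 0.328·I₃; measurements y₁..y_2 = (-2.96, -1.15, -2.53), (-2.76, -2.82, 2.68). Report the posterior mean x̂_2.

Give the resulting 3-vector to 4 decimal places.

result = (-1.7819, -1.6025, 0.8759)

source (fourbar_fk): coupler pose = R=[0.6456 -0.7636 0.0000; 0.7636 0.6456 0.0000; 0.0000 0.0000 1.0000], t=(0.4586, 0.6060, 0.0000)
after S1 (triangulate): (1.2118, 0.2592, 1.1249)
after S2 (kf_track): (-1.7819, -1.6025, 0.8759)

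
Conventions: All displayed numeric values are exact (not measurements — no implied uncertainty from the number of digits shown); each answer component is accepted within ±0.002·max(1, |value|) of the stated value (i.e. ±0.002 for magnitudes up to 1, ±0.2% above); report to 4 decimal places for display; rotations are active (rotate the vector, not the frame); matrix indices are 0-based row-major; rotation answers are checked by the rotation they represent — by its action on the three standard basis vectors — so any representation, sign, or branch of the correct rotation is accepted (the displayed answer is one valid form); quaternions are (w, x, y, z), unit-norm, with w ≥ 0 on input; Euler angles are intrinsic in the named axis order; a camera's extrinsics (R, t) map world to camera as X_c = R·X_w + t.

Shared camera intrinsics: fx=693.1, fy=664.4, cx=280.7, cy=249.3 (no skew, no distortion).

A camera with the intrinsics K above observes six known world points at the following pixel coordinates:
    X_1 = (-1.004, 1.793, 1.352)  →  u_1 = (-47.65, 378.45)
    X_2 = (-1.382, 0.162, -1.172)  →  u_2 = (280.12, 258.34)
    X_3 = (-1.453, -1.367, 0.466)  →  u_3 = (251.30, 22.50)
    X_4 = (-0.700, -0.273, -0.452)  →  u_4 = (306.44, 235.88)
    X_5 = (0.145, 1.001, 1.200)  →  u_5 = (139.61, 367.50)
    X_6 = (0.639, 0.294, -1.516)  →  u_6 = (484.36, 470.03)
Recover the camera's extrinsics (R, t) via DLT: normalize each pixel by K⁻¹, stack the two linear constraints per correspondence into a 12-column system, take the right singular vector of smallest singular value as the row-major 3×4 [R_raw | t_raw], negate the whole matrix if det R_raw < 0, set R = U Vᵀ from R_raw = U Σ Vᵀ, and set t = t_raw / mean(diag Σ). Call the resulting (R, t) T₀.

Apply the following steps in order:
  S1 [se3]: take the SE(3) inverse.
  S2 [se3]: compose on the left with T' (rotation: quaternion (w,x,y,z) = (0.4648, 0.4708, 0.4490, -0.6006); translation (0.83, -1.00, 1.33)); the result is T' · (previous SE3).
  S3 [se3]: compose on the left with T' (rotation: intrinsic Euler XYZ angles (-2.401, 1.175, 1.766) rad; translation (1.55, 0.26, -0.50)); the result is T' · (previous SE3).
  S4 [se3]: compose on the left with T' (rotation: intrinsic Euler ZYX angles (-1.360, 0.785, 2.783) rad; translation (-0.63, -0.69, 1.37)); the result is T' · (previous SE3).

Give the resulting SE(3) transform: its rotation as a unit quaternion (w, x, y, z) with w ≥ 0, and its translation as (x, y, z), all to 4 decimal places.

source (pnp_recover): camera pose = R=[0.5321 -0.5688 -0.6271; 0.5659 0.7899 -0.2363; 0.6298 -0.2291 0.7422], t=(0.0899, 0.4200, 4.9192)
after S1 (invert_se3): R=[0.5321 0.5659 0.6298; -0.5688 0.7899 -0.2291; -0.6271 -0.2363 0.7422], t=(-3.3835, 0.8464, -3.4956)
after S2 (compose_se3): R=[-0.5315 0.7394 -0.4132; 0.6342 0.0241 -0.7728; -0.5615 -0.6728 -0.4818], t=(2.5999, 2.7343, 4.0330)
after S3 (compose_se3): R=[-0.7182 -0.6852 -0.1213; 0.6527 -0.6030 -0.4586; 0.2411 -0.4086 0.8803], t=(4.0426, 1.8020, -5.1808)
after S4 (compose_se3): R=[-0.7862 0.6162 -0.0458; 0.3489 0.5039 0.7902; 0.5100 0.6053 -0.6112], t=(0.9073, -7.2492, 2.3917)

rotation (quat) = (0.1632, -0.2833, -0.8517, -0.4096), translation = (0.9073, -7.2492, 2.3917)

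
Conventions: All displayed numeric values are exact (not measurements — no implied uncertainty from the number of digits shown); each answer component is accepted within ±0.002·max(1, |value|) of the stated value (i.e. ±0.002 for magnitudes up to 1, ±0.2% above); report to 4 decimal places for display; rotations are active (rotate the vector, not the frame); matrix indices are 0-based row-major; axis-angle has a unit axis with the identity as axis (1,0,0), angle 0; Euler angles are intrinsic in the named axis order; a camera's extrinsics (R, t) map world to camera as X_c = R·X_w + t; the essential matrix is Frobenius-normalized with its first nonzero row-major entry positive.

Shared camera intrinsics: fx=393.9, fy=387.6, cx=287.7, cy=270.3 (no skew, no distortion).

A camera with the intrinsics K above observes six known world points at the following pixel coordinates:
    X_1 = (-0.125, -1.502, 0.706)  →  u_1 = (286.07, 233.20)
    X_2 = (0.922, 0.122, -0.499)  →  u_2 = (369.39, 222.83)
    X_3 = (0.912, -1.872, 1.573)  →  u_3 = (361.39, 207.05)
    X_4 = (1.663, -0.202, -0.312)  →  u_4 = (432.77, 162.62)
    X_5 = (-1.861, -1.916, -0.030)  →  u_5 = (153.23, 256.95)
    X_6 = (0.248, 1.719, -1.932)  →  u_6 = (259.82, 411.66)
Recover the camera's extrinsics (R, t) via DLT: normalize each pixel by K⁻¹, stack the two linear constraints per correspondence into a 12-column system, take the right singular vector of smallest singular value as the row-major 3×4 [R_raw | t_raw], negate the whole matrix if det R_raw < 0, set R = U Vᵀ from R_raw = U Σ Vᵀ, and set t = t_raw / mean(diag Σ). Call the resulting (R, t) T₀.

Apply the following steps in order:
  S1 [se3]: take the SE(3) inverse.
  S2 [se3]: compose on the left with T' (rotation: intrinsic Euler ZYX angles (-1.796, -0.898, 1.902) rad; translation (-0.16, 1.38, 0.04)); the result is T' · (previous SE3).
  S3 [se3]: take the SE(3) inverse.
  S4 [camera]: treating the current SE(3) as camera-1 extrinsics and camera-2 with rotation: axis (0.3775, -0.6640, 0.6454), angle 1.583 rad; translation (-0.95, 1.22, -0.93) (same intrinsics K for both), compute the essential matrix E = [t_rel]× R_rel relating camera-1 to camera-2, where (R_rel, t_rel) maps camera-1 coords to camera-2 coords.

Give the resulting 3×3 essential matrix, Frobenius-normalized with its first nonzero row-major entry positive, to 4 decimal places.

matrix = [0.2660 -0.1694 -0.1903; -0.2268 -0.5684 -0.3163; 0.5922 -0.0352 -0.1942]

source (pnp_recover): camera pose = R=[0.8031 0.3027 0.5133; -0.5415 0.7302 0.4165; -0.2487 -0.6124 0.7504], t=(0.1697, 0.2104, 4.0098)
after S1 (invert_se3): R=[0.8031 -0.5415 -0.2487; 0.3027 0.7302 -0.6124; 0.5133 0.4165 0.7504], t=(0.9749, 2.2508, -3.1836)
after S2 (compose_se3): R=[-0.6600 -0.4431 -0.6067; -0.2664 0.8931 -0.3625; 0.7025 -0.0776 -0.7075], t=(2.4780, 2.6908, 2.7740)
after S3 (invert_se3): R=[-0.6600 -0.2664 0.7025; -0.4431 0.8931 -0.0776; -0.6067 -0.3625 -0.7075], t=(0.4037, -1.0899, 4.4413)
after S4 (essential): [0.2660 -0.1694 -0.1903; -0.2268 -0.5684 -0.3163; 0.5922 -0.0352 -0.1942]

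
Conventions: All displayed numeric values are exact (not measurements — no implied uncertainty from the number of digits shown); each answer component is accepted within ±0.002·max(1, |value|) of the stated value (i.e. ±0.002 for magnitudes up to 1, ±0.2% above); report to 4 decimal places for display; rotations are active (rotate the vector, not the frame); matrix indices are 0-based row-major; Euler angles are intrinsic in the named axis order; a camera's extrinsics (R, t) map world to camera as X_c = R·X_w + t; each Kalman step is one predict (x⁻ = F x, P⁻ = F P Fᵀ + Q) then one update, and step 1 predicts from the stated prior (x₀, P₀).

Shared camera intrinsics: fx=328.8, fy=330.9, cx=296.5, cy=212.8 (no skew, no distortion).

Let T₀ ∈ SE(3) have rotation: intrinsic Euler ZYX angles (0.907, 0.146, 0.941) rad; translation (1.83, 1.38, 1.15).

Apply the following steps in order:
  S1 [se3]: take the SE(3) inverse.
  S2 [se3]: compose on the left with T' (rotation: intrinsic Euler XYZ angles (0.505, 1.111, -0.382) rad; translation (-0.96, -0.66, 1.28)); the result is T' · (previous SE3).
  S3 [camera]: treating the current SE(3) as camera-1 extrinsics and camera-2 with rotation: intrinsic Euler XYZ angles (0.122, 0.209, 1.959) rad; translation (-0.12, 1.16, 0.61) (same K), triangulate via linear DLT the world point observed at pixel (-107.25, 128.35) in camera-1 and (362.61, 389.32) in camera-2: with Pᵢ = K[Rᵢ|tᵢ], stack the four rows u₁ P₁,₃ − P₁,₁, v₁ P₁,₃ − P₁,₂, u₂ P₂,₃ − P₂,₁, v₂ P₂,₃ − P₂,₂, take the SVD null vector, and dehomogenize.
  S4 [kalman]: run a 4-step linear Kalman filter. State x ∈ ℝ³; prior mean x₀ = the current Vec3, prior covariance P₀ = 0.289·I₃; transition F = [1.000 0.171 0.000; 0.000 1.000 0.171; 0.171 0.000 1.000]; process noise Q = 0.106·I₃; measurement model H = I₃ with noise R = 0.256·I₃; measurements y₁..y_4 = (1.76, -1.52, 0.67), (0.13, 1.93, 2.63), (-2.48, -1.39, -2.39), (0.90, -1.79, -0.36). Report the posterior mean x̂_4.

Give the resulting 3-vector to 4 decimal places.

after S1 (invert_se3): R=[0.6096 0.7793 -0.1455; -0.3915 0.4555 0.7995; 0.6893 -0.4304 0.5827], t=(-2.0236, -0.8316, -1.3376)
after S2 (compose_se3): R=[0.8040 0.0105 0.5946; -0.4828 0.5952 0.6424; -0.3471 -0.8035 0.4836], t=(-3.1296, -1.3365, 2.4679)
after S3 (triangulate): (-0.7162, 0.0582, 0.3588)
after S4 (kf_track): (-0.2044, -1.0235, -0.4478)

result = (-0.2044, -1.0235, -0.4478)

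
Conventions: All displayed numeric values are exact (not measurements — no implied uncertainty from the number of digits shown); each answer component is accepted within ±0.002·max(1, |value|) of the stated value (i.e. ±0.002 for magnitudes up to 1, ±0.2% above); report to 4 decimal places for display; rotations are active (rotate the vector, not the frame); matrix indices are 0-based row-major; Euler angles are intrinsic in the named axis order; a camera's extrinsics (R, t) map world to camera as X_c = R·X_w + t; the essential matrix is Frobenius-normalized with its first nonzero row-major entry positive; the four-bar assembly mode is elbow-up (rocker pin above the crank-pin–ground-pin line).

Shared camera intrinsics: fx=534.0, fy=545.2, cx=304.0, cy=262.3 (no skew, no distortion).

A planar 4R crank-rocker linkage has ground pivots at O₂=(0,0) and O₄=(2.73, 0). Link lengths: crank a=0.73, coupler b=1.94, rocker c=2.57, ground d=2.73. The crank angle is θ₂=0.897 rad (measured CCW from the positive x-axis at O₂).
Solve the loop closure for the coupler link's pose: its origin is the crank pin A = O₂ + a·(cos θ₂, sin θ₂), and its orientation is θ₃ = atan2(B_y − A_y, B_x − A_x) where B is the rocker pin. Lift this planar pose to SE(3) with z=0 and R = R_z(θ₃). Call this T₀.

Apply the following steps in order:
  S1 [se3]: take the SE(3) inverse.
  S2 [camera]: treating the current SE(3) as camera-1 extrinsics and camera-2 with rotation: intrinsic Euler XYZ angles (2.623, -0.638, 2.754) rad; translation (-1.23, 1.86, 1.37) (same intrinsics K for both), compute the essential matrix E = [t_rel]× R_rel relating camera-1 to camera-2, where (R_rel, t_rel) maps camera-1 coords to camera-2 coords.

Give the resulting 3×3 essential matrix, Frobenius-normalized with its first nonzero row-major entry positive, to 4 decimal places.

matrix = [0.1869 0.5260 0.2222; 0.1659 0.1068 0.4544; -0.0430 0.4361 -0.4490]

source (fourbar_fk): coupler pose = R=[0.5160 -0.8566 0.0000; 0.8566 0.5160 0.0000; 0.0000 0.0000 1.0000], t=(0.4555, 0.5705, 0.0000)
after S1 (invert_se3): R=[0.5160 0.8566 0.0000; -0.8566 0.5160 -0.0000; 0.0000 0.0000 1.0000], t=(-0.7237, 0.0958, 0.0000)
after S2 (essential): [0.1869 0.5260 0.2222; 0.1659 0.1068 0.4544; -0.0430 0.4361 -0.4490]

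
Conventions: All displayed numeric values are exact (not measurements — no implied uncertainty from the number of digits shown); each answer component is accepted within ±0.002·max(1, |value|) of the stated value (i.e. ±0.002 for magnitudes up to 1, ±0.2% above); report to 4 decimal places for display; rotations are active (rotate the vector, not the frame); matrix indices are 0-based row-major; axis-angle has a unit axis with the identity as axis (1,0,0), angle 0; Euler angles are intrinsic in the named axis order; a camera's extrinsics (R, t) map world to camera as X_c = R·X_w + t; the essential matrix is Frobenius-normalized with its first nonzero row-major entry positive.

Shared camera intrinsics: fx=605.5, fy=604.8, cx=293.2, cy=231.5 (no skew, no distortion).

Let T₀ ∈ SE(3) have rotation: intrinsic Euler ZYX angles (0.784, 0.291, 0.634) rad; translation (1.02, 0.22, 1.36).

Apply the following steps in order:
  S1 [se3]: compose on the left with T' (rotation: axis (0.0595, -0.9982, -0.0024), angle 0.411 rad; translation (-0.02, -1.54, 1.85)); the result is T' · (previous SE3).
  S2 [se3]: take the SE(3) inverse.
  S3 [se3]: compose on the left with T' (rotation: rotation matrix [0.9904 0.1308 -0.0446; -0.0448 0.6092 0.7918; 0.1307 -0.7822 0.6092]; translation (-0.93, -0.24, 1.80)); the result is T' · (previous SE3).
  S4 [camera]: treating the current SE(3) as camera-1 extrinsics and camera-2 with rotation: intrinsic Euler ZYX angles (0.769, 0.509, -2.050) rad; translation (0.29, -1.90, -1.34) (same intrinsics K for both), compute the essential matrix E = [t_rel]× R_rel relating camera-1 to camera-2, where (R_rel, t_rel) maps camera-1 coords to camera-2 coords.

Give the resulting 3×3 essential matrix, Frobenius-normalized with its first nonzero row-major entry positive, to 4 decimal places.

after S1 (compose_se3): R=[0.7338 -0.6404 0.2269; 0.6790 0.6796 -0.2778; 0.0237 0.3579 0.9335], t=(0.3721, -1.3581, 3.5088)
after S2 (invert_se3): R=[0.7338 0.6790 0.0237; -0.6404 0.6796 0.3579; 0.2269 -0.2778 0.9335], t=(0.5659, -0.0945, -3.7370)
after S3 (compose_se3): R=[0.6329 0.7737 0.0287; -0.2433 0.1636 0.9560; 0.7350 -0.6120 0.2918], t=(-0.2152, -3.2818, -0.3287)
after S4 (essential): [0.1062 0.1733 0.5024; -0.6149 0.2832 -0.1182; 0.1050 -0.2441 -0.4043]

matrix = [0.1062 0.1733 0.5024; -0.6149 0.2832 -0.1182; 0.1050 -0.2441 -0.4043]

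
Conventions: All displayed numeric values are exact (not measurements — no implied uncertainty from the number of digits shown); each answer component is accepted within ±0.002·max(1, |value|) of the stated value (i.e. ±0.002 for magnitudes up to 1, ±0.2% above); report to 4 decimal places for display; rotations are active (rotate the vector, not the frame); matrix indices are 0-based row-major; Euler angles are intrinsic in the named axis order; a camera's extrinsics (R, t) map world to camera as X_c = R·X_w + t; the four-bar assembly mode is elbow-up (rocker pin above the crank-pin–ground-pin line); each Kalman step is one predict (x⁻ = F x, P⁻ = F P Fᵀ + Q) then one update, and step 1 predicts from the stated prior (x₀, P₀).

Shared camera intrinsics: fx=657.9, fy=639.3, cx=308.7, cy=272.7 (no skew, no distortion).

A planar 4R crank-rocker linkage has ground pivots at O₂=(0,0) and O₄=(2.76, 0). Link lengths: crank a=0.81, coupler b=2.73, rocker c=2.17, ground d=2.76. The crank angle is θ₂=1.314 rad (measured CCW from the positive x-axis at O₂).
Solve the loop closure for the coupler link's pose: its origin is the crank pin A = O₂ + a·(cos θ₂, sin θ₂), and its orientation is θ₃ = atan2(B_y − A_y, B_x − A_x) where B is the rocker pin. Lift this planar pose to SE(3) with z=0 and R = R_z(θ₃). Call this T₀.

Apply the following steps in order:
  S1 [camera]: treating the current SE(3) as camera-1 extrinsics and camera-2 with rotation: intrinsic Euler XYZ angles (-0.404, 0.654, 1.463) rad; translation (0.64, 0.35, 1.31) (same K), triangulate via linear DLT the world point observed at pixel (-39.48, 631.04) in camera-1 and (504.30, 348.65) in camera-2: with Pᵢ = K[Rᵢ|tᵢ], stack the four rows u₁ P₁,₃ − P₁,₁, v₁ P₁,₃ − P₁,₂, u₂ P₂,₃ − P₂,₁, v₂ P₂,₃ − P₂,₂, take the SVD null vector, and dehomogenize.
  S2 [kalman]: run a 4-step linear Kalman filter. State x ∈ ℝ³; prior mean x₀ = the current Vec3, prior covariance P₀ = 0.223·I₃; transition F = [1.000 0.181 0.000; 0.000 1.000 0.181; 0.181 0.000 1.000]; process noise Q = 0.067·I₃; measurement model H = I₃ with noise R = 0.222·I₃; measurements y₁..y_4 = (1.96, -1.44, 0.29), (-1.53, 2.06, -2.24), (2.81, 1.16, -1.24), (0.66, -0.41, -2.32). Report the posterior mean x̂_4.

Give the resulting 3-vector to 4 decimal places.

source (fourbar_fk): coupler pose = R=[0.8634 -0.5046 0.0000; 0.5046 0.8634 0.0000; 0.0000 0.0000 1.0000], t=(0.2057, 0.7834, 0.0000)
after S1 (triangulate): (-0.8994, 0.8358, 1.8753)
after S2 (kf_track): (0.8723, 0.2014, -1.3715)

result = (0.8723, 0.2014, -1.3715)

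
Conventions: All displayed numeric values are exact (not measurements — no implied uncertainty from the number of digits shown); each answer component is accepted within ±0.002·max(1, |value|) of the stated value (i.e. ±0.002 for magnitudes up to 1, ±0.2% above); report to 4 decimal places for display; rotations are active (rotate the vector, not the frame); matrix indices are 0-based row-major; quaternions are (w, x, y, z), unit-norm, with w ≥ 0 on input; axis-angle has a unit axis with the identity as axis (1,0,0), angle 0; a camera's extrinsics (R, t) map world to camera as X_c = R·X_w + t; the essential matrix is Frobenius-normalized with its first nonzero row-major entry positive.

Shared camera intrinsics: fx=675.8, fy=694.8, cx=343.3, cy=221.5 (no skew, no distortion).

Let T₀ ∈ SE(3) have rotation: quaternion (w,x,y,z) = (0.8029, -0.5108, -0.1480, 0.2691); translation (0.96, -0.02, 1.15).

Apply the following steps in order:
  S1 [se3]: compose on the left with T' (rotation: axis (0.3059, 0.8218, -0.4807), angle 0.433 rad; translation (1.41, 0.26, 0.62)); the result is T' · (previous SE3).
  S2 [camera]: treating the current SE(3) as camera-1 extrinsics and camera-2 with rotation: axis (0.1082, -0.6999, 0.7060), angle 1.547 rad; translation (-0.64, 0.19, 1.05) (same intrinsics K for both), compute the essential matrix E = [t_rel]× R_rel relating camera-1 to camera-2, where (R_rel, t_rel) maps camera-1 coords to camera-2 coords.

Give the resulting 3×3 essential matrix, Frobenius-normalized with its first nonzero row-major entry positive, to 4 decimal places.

matrix = [0.2236 0.0851 -0.3082; 0.2610 0.6250 0.1793; -0.2827 0.0249 0.5257]

after S1 (compose_se3): R=[0.8623 -0.4806 -0.1593; 0.4272 0.5218 0.7384; -0.2718 -0.7048 0.6553], t=(2.6661, -0.1203, 1.3425)
after S2 (essential): [0.2236 0.0851 -0.3082; 0.2610 0.6250 0.1793; -0.2827 0.0249 0.5257]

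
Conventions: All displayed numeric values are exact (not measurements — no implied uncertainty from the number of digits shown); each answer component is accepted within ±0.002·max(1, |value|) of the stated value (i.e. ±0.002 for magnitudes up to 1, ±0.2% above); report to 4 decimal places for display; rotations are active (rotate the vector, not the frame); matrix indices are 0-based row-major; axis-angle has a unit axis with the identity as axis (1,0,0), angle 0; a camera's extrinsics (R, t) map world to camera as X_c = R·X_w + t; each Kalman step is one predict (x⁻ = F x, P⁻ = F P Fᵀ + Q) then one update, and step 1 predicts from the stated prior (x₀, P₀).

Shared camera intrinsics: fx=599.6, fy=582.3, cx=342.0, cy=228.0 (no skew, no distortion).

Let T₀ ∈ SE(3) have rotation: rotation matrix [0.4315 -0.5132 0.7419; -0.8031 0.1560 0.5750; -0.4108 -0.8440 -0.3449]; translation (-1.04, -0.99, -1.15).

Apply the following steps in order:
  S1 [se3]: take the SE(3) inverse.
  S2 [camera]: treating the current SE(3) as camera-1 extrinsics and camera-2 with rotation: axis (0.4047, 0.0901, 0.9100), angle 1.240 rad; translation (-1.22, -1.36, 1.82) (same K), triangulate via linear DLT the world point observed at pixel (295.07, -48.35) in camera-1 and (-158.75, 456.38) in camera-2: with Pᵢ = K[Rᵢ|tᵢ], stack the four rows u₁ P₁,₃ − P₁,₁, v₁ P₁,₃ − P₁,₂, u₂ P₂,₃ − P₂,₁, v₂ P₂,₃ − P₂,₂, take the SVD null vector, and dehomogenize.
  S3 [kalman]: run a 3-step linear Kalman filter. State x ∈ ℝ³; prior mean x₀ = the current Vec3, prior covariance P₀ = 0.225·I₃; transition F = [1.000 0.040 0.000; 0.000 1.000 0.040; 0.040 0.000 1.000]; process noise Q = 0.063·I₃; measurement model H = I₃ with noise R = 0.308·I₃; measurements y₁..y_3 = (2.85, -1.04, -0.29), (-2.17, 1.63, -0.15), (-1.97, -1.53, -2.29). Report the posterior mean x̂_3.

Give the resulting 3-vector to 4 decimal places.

result = (-0.4898, -0.3242, -1.1337)

after S1 (invert_se3): R=[0.4315 -0.8031 -0.4108; -0.5132 0.1560 -0.8440; 0.7419 0.5750 -0.3449], t=(-0.8188, -1.3499, 0.9442)
after S2 (triangulate): (1.6680, 0.6144, -0.9001)
after S3 (kf_track): (-0.4898, -0.3242, -1.1337)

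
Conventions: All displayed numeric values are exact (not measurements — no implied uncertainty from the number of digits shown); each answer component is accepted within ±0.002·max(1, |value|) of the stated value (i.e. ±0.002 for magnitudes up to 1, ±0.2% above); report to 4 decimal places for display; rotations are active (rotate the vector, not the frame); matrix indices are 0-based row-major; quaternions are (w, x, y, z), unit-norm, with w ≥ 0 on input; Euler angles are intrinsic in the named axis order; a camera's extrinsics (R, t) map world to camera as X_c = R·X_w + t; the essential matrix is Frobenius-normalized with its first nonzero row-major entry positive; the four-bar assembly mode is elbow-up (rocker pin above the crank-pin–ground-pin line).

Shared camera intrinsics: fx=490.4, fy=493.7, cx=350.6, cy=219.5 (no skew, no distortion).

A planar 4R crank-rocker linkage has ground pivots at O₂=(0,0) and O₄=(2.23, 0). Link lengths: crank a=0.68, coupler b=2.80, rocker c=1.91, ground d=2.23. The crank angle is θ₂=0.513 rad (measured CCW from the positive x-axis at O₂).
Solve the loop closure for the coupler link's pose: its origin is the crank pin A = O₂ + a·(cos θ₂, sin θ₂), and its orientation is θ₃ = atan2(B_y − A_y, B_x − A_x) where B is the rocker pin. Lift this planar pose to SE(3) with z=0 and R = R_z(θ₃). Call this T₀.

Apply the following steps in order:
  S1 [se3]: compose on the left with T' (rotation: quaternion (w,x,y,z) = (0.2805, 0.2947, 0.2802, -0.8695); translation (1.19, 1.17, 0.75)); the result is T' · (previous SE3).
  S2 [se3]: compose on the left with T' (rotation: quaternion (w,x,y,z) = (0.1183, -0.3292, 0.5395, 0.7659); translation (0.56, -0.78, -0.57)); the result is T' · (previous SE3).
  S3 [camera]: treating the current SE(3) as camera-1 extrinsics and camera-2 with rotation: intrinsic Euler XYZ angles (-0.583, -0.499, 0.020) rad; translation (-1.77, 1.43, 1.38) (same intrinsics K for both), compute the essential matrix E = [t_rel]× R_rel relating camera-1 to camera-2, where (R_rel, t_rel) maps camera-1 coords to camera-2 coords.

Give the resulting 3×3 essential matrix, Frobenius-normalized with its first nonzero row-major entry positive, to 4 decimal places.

source (fourbar_fk): coupler pose = R=[0.8642 -0.5031 0.0000; 0.5031 0.8642 0.0000; 0.0000 0.0000 1.0000], t=(0.5925, 0.3337, 0.0000)
after S1 (compose_se3): R=[-0.2497 0.9008 -0.3553; -0.6238 -0.4302 -0.6525; -0.7407 0.0587 0.6693], t=(1.0116, 0.7500, 0.2458)
after S2 (compose_se3): R=[0.8021 -0.4717 0.3663; -0.3831 0.0641 0.9215; -0.4581 -0.8794 -0.1293], t=(-0.6989, -1.0261, -0.5983)
after S3 (essential): [0.1992 -0.0727 0.5035; 0.6417 -0.1607 -0.0610; -0.1348 0.0129 0.4919]

matrix = [0.1992 -0.0727 0.5035; 0.6417 -0.1607 -0.0610; -0.1348 0.0129 0.4919]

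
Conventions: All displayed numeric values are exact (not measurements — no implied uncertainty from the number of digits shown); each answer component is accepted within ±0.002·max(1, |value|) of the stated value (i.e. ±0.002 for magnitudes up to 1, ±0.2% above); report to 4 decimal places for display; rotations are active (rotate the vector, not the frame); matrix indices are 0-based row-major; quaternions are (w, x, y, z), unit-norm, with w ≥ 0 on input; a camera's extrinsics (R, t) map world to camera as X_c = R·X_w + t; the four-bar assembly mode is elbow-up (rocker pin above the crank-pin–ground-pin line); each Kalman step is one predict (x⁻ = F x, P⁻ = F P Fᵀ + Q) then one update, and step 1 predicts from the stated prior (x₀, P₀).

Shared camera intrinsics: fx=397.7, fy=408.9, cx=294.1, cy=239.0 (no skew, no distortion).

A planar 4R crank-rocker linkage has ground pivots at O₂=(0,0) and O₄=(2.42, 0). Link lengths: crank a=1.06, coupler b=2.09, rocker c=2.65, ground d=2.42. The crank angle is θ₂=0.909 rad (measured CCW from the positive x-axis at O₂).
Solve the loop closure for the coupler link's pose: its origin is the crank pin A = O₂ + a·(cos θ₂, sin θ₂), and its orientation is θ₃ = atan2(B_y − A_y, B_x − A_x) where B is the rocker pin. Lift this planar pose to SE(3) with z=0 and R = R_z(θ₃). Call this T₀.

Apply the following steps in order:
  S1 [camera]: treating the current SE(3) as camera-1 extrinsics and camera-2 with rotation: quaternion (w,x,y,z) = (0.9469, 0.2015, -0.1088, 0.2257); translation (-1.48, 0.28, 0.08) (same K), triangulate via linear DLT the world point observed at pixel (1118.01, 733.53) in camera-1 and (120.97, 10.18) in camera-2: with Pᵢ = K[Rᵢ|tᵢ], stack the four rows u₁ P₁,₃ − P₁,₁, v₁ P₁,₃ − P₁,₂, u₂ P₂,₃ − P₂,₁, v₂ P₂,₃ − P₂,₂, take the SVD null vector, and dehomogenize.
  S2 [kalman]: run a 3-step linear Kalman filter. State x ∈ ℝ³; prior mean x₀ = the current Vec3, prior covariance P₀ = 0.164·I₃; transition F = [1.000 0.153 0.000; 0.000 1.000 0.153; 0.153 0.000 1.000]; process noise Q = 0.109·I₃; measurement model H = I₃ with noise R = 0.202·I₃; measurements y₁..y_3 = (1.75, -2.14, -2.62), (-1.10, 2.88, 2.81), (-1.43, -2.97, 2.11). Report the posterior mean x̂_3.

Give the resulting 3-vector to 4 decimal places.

source (fourbar_fk): coupler pose = R=[0.5527 -0.8334 0.0000; 0.8334 0.5527 0.0000; 0.0000 0.0000 1.0000], t=(0.6514, 0.8362, 0.0000)
after S1 (triangulate): (0.9035, -0.8828, 0.9106)
after S2 (kf_track): (-0.7201, -1.1216, 1.5136)

result = (-0.7201, -1.1216, 1.5136)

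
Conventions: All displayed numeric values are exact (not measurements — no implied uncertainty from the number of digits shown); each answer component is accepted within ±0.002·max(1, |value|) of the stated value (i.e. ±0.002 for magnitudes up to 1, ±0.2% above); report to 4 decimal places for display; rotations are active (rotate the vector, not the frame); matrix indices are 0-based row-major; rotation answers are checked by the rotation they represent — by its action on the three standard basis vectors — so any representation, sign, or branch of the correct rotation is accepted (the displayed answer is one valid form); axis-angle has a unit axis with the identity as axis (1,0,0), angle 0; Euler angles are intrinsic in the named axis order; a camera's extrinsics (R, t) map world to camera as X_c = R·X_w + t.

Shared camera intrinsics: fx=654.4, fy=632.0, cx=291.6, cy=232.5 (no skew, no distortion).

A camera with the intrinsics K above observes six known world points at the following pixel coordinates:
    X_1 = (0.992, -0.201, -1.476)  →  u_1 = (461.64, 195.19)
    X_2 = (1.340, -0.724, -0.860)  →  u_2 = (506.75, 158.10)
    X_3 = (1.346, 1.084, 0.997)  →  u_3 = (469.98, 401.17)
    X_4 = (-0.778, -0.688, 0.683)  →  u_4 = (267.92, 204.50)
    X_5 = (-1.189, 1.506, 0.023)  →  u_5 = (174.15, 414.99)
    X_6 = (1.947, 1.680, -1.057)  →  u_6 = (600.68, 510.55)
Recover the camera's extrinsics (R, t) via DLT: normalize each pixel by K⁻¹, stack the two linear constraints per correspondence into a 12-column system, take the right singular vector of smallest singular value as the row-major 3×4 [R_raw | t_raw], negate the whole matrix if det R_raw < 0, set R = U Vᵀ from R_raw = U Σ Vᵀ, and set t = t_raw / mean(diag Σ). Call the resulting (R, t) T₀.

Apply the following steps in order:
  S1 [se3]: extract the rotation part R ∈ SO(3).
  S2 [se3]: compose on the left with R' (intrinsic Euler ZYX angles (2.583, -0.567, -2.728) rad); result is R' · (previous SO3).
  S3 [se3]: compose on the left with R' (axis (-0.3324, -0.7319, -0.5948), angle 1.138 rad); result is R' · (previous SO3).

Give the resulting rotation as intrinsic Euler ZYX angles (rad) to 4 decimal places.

rotation (euler_zyx) = (1.8480, 0.0609, 2.8990)

source (pnp_recover): camera pose = R=[0.9800 -0.1169 0.1611; 0.0732 0.9643 0.2546; -0.1851 -0.2378 0.9535], t=(0.3300, 0.2500, 5.7297)
after S1 (rot_of_se3): [0.9800 -0.1169 0.1611; 0.0732 0.9643 0.2546; -0.1851 -0.2378 0.9535]
after S2 (compose_so3): [-0.5623 0.5249 -0.6390; 0.5181 0.8259 0.2224; 0.6445 -0.2060 -0.7363]
after S3 (compose_so3): [-0.2732 0.9297 0.2472; 0.9600 0.2797 0.0090; -0.0608 0.2398 -0.9689]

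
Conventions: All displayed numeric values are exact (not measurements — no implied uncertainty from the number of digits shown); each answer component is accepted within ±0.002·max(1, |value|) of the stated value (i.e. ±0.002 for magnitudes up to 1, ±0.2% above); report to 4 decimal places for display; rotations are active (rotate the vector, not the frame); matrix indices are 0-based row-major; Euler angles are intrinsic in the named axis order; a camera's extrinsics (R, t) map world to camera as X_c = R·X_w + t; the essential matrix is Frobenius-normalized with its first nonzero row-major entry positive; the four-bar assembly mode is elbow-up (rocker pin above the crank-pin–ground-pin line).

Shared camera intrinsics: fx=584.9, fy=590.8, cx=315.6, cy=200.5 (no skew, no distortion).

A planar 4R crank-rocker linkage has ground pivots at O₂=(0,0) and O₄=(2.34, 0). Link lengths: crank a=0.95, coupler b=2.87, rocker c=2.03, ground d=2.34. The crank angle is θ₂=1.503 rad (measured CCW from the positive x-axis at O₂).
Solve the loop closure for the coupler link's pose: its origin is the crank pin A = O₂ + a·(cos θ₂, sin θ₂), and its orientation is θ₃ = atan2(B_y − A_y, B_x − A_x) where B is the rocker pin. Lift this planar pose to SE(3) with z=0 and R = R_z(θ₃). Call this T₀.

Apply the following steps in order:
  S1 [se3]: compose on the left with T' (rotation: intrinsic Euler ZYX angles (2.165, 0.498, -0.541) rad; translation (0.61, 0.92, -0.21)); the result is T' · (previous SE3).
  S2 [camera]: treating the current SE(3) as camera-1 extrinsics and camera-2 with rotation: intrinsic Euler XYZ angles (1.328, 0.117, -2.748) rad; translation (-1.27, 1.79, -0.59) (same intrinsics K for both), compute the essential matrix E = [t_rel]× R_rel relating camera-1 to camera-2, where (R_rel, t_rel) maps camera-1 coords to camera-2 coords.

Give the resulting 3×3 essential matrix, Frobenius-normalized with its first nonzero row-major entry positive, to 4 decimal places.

matrix = [0.3929 0.4221 0.2749; 0.0473 0.3397 0.0862; -0.4953 0.4397 -0.1680]

source (fourbar_fk): coupler pose = R=[0.9317 -0.3633 0.0000; 0.3633 0.9317 0.0000; 0.0000 0.0000 1.0000], t=(0.0644, 0.9478, 0.0000)
after S1 (compose_se3): R=[-0.6663 -0.3547 -0.6560; 0.4298 -0.9015 0.0510; -0.6094 -0.2480 0.7531], t=(0.0357, 0.3188, -0.6696)
after S2 (essential): [0.3929 0.4221 0.2749; 0.0473 0.3397 0.0862; -0.4953 0.4397 -0.1680]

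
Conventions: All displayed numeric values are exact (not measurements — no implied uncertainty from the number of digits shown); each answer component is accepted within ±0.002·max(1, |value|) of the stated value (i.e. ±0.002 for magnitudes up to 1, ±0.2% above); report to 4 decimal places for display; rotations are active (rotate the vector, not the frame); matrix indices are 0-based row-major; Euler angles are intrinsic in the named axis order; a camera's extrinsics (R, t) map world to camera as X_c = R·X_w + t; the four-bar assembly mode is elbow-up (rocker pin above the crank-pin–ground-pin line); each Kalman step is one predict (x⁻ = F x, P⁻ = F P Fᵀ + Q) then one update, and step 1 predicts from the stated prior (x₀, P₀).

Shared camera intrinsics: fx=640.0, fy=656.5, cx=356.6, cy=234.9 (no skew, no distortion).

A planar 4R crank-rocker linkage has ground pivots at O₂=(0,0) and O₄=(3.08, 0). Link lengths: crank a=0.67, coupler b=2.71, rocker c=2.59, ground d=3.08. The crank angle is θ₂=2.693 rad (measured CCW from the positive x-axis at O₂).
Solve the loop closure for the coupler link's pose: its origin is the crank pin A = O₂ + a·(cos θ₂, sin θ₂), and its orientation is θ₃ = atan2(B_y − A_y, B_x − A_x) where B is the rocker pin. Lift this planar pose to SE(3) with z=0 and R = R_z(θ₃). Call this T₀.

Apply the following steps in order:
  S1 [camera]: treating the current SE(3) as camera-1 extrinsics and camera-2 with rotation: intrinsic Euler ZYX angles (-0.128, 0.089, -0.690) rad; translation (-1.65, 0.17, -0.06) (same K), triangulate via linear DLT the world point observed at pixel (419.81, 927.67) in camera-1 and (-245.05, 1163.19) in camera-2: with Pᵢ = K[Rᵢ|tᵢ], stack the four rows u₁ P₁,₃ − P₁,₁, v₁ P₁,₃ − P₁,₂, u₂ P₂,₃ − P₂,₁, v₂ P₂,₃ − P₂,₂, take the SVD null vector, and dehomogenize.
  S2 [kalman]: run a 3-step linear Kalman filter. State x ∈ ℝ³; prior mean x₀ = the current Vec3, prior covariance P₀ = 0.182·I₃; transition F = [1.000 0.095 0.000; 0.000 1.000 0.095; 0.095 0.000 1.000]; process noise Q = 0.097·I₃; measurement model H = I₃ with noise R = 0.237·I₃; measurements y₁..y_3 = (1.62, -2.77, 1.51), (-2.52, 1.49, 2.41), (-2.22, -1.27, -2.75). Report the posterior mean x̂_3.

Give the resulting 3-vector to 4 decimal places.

result = (-1.4518, -0.5988, -0.3985)

source (fourbar_fk): coupler pose = R=[0.7664 -0.6424 0.0000; 0.6424 0.7664 0.0000; 0.0000 0.0000 1.0000], t=(-0.6037, 0.2906, 0.0000)
after S1 (triangulate): (1.0154, 0.1208, 0.9812)
after S2 (kf_track): (-1.4518, -0.5988, -0.3985)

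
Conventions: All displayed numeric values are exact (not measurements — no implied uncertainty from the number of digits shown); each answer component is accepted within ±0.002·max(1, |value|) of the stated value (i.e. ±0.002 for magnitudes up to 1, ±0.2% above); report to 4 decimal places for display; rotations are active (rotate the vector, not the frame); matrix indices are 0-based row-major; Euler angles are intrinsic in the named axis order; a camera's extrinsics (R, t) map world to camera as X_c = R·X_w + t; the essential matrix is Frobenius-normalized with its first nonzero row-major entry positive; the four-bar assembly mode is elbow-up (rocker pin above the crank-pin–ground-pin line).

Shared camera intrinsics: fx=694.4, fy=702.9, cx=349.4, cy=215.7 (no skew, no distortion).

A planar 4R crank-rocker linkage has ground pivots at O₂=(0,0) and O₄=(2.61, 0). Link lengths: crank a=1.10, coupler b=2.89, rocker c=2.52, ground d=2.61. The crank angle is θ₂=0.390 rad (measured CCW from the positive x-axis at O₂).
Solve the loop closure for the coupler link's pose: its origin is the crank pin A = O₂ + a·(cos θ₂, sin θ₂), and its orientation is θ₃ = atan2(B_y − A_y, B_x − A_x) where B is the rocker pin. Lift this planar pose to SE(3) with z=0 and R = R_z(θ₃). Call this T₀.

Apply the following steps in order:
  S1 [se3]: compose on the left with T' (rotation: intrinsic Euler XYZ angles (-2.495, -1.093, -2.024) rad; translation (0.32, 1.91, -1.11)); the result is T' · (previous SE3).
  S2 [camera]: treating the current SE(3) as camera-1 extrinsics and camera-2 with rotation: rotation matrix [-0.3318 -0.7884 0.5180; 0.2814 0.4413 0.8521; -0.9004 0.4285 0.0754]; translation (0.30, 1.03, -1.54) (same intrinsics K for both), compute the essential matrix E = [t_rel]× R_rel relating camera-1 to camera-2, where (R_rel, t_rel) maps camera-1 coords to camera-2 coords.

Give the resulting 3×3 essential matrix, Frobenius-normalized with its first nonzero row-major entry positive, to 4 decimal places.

source (fourbar_fk): coupler pose = R=[0.6996 -0.7145 0.0000; 0.7145 0.6996 0.0000; 0.0000 0.0000 1.0000], t=(1.0174, 0.4182, 0.0000)
after S1 (compose_se3): R=[0.1545 0.4331 -0.8880; 0.9315 0.2357 0.2770; 0.3292 -0.8700 -0.3670], t=(0.2881, 2.7490, -0.3994)
after S2 (essential): [0.0378 0.1624 0.2310; -0.0391 0.4423 0.4748; -0.5751 0.2919 -0.2833]

matrix = [0.0378 0.1624 0.2310; -0.0391 0.4423 0.4748; -0.5751 0.2919 -0.2833]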